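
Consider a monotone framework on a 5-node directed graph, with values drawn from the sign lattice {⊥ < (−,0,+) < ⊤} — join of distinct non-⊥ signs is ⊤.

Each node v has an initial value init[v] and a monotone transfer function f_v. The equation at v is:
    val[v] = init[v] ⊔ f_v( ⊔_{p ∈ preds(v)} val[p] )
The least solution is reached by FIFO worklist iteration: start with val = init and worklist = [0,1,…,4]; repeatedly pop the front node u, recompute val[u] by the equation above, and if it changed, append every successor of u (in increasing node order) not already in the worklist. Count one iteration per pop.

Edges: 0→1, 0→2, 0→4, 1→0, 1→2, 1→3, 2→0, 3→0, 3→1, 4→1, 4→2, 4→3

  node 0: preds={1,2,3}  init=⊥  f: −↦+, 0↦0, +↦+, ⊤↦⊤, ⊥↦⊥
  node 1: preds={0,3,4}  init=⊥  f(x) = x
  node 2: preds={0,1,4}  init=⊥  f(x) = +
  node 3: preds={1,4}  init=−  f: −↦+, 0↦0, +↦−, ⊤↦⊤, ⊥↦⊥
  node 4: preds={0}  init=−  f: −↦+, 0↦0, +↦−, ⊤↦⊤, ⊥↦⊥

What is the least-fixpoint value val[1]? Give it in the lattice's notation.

⊤

Trace (12 dequeues):
  [1] u=0 | in − | out + | prev ⊥ | push {}
  [2] u=1 | in ⊤ | out ⊤ | prev ⊥ | push {0}
  [3] u=2 | in ⊤ | out + | prev ⊥ | push {}
  [4] u=3 | in ⊤ | out ⊤ | prev − | push {1}
  [5] u=4 | in + | out − | ==
  [6] u=0 | in ⊤ | out ⊤ | prev + | push {2,4}
  [7] u=1 | in ⊤ | out ⊤ | ==
  [8] u=2 | in ⊤ | out + | ==
  [9] u=4 | in ⊤ | out ⊤ | prev − | push {1,2,3}
  [10] u=1 | in ⊤ | out ⊤ | ==
  [11] u=2 | in ⊤ | out + | ==
  [12] u=3 | in ⊤ | out ⊤ | ==

Converged values:
  [0] ⊤
  [1] ⊤
  [2] +
  [3] ⊤
  [4] ⊤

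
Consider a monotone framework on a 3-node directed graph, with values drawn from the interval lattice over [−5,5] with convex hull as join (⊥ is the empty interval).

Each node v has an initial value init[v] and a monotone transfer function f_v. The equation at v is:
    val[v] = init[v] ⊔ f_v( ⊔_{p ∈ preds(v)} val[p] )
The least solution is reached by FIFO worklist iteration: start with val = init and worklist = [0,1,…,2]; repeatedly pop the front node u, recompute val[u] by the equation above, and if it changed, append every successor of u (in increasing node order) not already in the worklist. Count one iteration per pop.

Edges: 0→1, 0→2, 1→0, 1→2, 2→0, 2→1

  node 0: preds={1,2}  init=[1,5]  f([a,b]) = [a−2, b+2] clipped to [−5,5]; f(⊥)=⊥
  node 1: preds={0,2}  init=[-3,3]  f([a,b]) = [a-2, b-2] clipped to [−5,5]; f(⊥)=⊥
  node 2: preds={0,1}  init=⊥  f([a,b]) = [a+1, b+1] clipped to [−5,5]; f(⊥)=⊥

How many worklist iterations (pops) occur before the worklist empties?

Worklist (5 pops):
  #1 pop 0: in=[-3,3] → [-5,5] (was [1,5]); enqueue []
  #2 pop 1: in=[-5,5] → [-5,3] (was [-3,3]); enqueue [0]
  #3 pop 2: in=[-5,5] → [-4,5] (was ⊥); enqueue [1]
  #4 pop 0: in=[-5,5] → [-5,5] (no change)
  #5 pop 1: in=[-5,5] → [-5,3] (no change)

Fixpoint:
  val[0] = [-5,5]
  val[1] = [-5,3]
  val[2] = [-4,5]

5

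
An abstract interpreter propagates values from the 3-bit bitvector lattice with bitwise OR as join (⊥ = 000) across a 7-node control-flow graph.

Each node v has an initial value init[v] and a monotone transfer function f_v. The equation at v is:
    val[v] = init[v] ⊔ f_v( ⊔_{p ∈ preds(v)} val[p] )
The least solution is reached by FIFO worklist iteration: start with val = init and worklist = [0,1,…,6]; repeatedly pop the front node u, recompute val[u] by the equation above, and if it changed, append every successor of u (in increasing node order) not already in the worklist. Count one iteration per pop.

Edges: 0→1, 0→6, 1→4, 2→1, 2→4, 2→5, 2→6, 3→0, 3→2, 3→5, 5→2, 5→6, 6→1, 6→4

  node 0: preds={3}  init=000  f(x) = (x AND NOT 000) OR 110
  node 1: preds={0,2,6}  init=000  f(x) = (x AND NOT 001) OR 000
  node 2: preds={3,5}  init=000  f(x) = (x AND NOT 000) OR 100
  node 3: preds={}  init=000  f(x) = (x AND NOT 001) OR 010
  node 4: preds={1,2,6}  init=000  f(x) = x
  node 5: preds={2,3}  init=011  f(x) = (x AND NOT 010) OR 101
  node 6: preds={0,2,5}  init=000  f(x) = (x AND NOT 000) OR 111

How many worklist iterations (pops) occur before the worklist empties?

Iteration log — 11 steps:
  step 1. node 0  ⊔preds=000  new=110  old=000  +wl: 
  step 2. node 1  ⊔preds=110  new=110  old=000  +wl: 
  step 3. node 2  ⊔preds=011  new=111  old=000  +wl: 1
  step 4. node 3  ⊔preds=000  new=010  old=000  +wl: 0,2
  step 5. node 4  ⊔preds=111  new=111  old=000  +wl: 
  step 6. node 5  ⊔preds=111  new=111  old=011  +wl: 
  step 7. node 6  ⊔preds=111  new=111  old=000  +wl: 4
  step 8. node 1  ⊔preds=111  new=110  stable
  step 9. node 0  ⊔preds=010  new=110  stable
  step 10. node 2  ⊔preds=111  new=111  stable
  step 11. node 4  ⊔preds=111  new=111  stable

Least fixpoint reached:
  node 0: 110
  node 1: 110
  node 2: 111
  node 3: 010
  node 4: 111
  node 5: 111
  node 6: 111

11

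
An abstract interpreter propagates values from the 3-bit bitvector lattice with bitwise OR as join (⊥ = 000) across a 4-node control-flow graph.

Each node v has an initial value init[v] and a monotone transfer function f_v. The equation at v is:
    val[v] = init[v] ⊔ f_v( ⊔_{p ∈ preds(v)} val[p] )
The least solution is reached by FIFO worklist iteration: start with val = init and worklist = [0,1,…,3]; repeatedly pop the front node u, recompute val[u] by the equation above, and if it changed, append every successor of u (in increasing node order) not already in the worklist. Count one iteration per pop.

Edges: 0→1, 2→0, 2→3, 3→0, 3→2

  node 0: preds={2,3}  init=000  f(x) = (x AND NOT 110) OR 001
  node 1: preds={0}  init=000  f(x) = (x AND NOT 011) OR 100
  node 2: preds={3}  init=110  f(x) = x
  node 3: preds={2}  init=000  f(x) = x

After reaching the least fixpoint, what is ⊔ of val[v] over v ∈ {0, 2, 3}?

111

Trace (6 dequeues):
  [1] u=0 | in 110 | out 001 | prev 000 | push {}
  [2] u=1 | in 001 | out 100 | prev 000 | push {}
  [3] u=2 | in 000 | out 110 | ==
  [4] u=3 | in 110 | out 110 | prev 000 | push {0,2}
  [5] u=0 | in 110 | out 001 | ==
  [6] u=2 | in 110 | out 110 | ==

Converged values:
  [0] 001
  [1] 100
  [2] 110
  [3] 110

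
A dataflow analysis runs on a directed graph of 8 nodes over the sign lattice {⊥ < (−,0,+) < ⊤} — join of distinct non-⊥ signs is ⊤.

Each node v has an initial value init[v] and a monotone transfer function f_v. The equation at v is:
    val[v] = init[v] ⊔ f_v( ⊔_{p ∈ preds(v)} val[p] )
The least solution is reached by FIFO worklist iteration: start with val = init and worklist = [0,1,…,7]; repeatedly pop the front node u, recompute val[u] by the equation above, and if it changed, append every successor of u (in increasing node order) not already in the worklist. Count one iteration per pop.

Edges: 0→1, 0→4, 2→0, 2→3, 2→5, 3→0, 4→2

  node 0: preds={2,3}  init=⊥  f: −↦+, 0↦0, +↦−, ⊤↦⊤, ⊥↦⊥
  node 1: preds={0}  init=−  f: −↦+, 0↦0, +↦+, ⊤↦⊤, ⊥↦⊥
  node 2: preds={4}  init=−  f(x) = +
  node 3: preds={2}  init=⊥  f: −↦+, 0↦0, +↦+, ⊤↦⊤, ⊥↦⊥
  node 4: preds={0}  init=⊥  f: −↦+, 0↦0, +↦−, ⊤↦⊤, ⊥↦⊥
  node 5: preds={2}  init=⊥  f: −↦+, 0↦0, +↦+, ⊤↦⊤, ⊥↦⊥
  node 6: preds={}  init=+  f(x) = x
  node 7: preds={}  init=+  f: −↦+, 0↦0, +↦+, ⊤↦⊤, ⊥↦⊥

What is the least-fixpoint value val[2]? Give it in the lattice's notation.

⊤

Iteration log — 13 steps:
  step 1. node 0  ⊔preds=−  new=+  old=⊥  +wl: 
  step 2. node 1  ⊔preds=+  new=⊤  old=−  +wl: 
  step 3. node 2  ⊔preds=⊥  new=⊤  old=−  +wl: 0
  step 4. node 3  ⊔preds=⊤  new=⊤  old=⊥  +wl: 
  step 5. node 4  ⊔preds=+  new=−  old=⊥  +wl: 2
  step 6. node 5  ⊔preds=⊤  new=⊤  old=⊥  +wl: 
  step 7. node 6  ⊔preds=⊥  new=+  stable
  step 8. node 7  ⊔preds=⊥  new=+  stable
  step 9. node 0  ⊔preds=⊤  new=⊤  old=+  +wl: 1,4
  step 10. node 2  ⊔preds=−  new=⊤  stable
  step 11. node 1  ⊔preds=⊤  new=⊤  stable
  step 12. node 4  ⊔preds=⊤  new=⊤  old=−  +wl: 2
  step 13. node 2  ⊔preds=⊤  new=⊤  stable

Least fixpoint reached:
  node 0: ⊤
  node 1: ⊤
  node 2: ⊤
  node 3: ⊤
  node 4: ⊤
  node 5: ⊤
  node 6: +
  node 7: +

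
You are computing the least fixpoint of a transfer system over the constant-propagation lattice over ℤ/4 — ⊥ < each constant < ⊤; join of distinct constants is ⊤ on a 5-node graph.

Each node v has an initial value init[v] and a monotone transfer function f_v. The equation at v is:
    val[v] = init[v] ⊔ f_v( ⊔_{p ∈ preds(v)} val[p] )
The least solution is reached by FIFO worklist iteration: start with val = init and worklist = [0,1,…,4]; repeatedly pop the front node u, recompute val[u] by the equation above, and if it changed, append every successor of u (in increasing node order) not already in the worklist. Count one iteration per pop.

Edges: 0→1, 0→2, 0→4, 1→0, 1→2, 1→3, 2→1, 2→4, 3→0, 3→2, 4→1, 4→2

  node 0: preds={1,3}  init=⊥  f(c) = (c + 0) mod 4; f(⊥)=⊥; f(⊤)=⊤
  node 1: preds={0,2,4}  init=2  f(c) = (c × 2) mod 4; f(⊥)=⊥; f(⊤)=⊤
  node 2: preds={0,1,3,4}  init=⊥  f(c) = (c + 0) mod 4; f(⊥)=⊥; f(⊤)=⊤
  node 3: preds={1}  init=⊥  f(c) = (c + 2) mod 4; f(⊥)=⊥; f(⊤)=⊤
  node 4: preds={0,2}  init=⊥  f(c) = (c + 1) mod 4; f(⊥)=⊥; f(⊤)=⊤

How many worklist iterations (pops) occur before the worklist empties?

9

Trace (9 dequeues):
  [1] u=0 | in 2 | out 2 | prev ⊥ | push {}
  [2] u=1 | in 2 | out ⊤ | prev 2 | push {0}
  [3] u=2 | in ⊤ | out ⊤ | prev ⊥ | push {1}
  [4] u=3 | in ⊤ | out ⊤ | prev ⊥ | push {2}
  [5] u=4 | in ⊤ | out ⊤ | prev ⊥ | push {}
  [6] u=0 | in ⊤ | out ⊤ | prev 2 | push {4}
  [7] u=1 | in ⊤ | out ⊤ | ==
  [8] u=2 | in ⊤ | out ⊤ | ==
  [9] u=4 | in ⊤ | out ⊤ | ==

Converged values:
  [0] ⊤
  [1] ⊤
  [2] ⊤
  [3] ⊤
  [4] ⊤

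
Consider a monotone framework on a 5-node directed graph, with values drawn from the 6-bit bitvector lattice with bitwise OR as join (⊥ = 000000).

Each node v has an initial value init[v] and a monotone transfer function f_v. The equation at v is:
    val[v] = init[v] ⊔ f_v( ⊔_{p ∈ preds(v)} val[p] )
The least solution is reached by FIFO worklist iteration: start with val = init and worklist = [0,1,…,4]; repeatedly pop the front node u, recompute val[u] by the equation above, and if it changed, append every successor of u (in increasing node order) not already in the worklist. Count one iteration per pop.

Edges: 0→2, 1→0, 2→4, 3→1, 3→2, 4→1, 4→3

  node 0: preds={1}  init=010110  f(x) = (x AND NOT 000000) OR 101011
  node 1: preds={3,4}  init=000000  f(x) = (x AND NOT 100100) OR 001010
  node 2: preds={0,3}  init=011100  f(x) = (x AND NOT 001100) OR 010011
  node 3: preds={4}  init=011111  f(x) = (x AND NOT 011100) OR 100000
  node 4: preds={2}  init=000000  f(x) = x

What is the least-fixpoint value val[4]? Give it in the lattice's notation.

Trace (9 dequeues):
  [1] u=0 | in 000000 | out 111111 | prev 010110 | push {}
  [2] u=1 | in 011111 | out 011011 | prev 000000 | push {0}
  [3] u=2 | in 111111 | out 111111 | prev 011100 | push {}
  [4] u=3 | in 000000 | out 111111 | prev 011111 | push {1,2}
  [5] u=4 | in 111111 | out 111111 | prev 000000 | push {3}
  [6] u=0 | in 011011 | out 111111 | ==
  [7] u=1 | in 111111 | out 011011 | ==
  [8] u=2 | in 111111 | out 111111 | ==
  [9] u=3 | in 111111 | out 111111 | ==

Converged values:
  [0] 111111
  [1] 011011
  [2] 111111
  [3] 111111
  [4] 111111

111111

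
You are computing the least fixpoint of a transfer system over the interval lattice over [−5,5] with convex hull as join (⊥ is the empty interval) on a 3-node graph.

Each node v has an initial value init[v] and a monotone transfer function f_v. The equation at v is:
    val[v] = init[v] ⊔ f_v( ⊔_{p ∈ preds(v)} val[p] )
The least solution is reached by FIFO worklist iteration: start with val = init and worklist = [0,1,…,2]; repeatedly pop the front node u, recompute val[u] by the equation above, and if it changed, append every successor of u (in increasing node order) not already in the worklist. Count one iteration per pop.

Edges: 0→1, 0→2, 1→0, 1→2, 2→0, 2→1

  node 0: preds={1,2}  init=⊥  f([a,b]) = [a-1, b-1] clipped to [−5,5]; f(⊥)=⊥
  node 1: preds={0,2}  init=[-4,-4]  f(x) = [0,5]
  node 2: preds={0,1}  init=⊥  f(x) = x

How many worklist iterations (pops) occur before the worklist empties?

Worklist (6 pops):
  #1 pop 0: in=[-4,-4] → [-5,-5] (was ⊥); enqueue []
  #2 pop 1: in=[-5,-5] → [-4,5] (was [-4,-4]); enqueue [0]
  #3 pop 2: in=[-5,5] → [-5,5] (was ⊥); enqueue [1]
  #4 pop 0: in=[-5,5] → [-5,4] (was [-5,-5]); enqueue [2]
  #5 pop 1: in=[-5,5] → [-4,5] (no change)
  #6 pop 2: in=[-5,5] → [-5,5] (no change)

Fixpoint:
  val[0] = [-5,4]
  val[1] = [-4,5]
  val[2] = [-5,5]

6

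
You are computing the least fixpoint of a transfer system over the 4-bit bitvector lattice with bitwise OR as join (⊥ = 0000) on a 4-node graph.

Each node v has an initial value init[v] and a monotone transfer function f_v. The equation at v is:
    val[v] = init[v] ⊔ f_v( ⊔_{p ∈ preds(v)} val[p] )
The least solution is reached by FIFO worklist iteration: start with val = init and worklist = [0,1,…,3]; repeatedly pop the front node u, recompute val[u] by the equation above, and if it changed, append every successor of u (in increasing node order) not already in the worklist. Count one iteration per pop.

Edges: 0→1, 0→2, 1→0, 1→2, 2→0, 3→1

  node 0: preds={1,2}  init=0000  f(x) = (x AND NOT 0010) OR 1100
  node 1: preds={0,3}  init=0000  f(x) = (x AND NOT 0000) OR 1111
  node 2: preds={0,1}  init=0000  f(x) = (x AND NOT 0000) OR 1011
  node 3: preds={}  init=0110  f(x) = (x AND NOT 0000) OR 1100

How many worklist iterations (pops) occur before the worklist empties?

7

Worklist (7 pops):
  #1 pop 0: in=0000 → 1100 (was 0000); enqueue []
  #2 pop 1: in=1110 → 1111 (was 0000); enqueue [0]
  #3 pop 2: in=1111 → 1111 (was 0000); enqueue []
  #4 pop 3: in=0000 → 1110 (was 0110); enqueue [1]
  #5 pop 0: in=1111 → 1101 (was 1100); enqueue [2]
  #6 pop 1: in=1111 → 1111 (no change)
  #7 pop 2: in=1111 → 1111 (no change)

Fixpoint:
  val[0] = 1101
  val[1] = 1111
  val[2] = 1111
  val[3] = 1110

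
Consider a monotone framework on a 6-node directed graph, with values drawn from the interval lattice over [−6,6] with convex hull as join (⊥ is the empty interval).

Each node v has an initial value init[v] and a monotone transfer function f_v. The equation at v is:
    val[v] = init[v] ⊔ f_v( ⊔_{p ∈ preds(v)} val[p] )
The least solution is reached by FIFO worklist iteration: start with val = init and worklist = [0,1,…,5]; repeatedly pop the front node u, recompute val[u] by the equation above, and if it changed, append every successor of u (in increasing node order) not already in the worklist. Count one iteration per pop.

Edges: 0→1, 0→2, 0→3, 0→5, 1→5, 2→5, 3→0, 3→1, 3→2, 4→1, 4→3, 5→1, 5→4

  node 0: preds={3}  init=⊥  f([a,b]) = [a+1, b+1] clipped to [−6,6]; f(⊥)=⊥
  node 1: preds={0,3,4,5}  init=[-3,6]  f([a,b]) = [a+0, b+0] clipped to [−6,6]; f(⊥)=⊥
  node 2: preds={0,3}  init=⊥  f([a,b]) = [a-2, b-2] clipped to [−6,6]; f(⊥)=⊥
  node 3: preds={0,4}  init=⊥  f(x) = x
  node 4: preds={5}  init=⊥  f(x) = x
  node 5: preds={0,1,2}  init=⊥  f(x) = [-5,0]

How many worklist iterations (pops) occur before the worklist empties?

44

Worklist (44 pops):
  #1 pop 0: in=⊥ → ⊥ (no change)
  #2 pop 1: in=⊥ → [-3,6] (no change)
  #3 pop 2: in=⊥ → ⊥ (no change)
  #4 pop 3: in=⊥ → ⊥ (no change)
  #5 pop 4: in=⊥ → ⊥ (no change)
  #6 pop 5: in=[-3,6] → [-5,0] (was ⊥); enqueue [1,4]
  #7 pop 1: in=[-5,0] → [-5,6] (was [-3,6]); enqueue [5]
  #8 pop 4: in=[-5,0] → [-5,0] (was ⊥); enqueue [1,3]
  #9 pop 5: in=[-5,6] → [-5,0] (no change)
  #10 pop 1: in=[-5,0] → [-5,6] (no change)
  #11 pop 3: in=[-5,0] → [-5,0] (was ⊥); enqueue [0,1,2]
  #12 pop 0: in=[-5,0] → [-4,1] (was ⊥); enqueue [3,5]
  #13 pop 1: in=[-5,1] → [-5,6] (no change)
  #14 pop 2: in=[-5,1] → [-6,-1] (was ⊥); enqueue []
  #15 pop 3: in=[-5,1] → [-5,1] (was [-5,0]); enqueue [0,1,2]
  #16 pop 5: in=[-6,6] → [-5,0] (no change)
  #17 pop 0: in=[-5,1] → [-4,2] (was [-4,1]); enqueue [3,5]
  #18 pop 1: in=[-5,2] → [-5,6] (no change)
  #19 pop 2: in=[-5,2] → [-6,0] (was [-6,-1]); enqueue []
  #20 pop 3: in=[-5,2] → [-5,2] (was [-5,1]); enqueue [0,1,2]
  #21 pop 5: in=[-6,6] → [-5,0] (no change)
  #22 pop 0: in=[-5,2] → [-4,3] (was [-4,2]); enqueue [3,5]
  #23 pop 1: in=[-5,3] → [-5,6] (no change)
  #24 pop 2: in=[-5,3] → [-6,1] (was [-6,0]); enqueue []
  #25 pop 3: in=[-5,3] → [-5,3] (was [-5,2]); enqueue [0,1,2]
  #26 pop 5: in=[-6,6] → [-5,0] (no change)
  #27 pop 0: in=[-5,3] → [-4,4] (was [-4,3]); enqueue [3,5]
  #28 pop 1: in=[-5,4] → [-5,6] (no change)
  #29 pop 2: in=[-5,4] → [-6,2] (was [-6,1]); enqueue []
  #30 pop 3: in=[-5,4] → [-5,4] (was [-5,3]); enqueue [0,1,2]
  #31 pop 5: in=[-6,6] → [-5,0] (no change)
  #32 pop 0: in=[-5,4] → [-4,5] (was [-4,4]); enqueue [3,5]
  #33 pop 1: in=[-5,5] → [-5,6] (no change)
  #34 pop 2: in=[-5,5] → [-6,3] (was [-6,2]); enqueue []
  #35 pop 3: in=[-5,5] → [-5,5] (was [-5,4]); enqueue [0,1,2]
  #36 pop 5: in=[-6,6] → [-5,0] (no change)
  #37 pop 0: in=[-5,5] → [-4,6] (was [-4,5]); enqueue [3,5]
  #38 pop 1: in=[-5,6] → [-5,6] (no change)
  #39 pop 2: in=[-5,6] → [-6,4] (was [-6,3]); enqueue []
  #40 pop 3: in=[-5,6] → [-5,6] (was [-5,5]); enqueue [0,1,2]
  #41 pop 5: in=[-6,6] → [-5,0] (no change)
  #42 pop 0: in=[-5,6] → [-4,6] (no change)
  #43 pop 1: in=[-5,6] → [-5,6] (no change)
  #44 pop 2: in=[-5,6] → [-6,4] (no change)

Fixpoint:
  val[0] = [-4,6]
  val[1] = [-5,6]
  val[2] = [-6,4]
  val[3] = [-5,6]
  val[4] = [-5,0]
  val[5] = [-5,0]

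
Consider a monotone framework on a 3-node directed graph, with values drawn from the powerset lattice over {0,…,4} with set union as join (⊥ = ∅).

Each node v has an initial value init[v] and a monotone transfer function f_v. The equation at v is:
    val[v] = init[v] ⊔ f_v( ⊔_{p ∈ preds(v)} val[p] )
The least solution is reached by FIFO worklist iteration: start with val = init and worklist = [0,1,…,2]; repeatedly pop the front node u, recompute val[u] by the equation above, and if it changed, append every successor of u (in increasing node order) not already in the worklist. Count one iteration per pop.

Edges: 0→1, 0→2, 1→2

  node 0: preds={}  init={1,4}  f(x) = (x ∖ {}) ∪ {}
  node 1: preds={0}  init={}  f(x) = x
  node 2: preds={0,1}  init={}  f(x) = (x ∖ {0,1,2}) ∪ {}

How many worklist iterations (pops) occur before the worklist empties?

Iteration log — 3 steps:
  step 1. node 0  ⊔preds={}  new={1,4}  stable
  step 2. node 1  ⊔preds={1,4}  new={1,4}  old={}  +wl: 
  step 3. node 2  ⊔preds={1,4}  new={4}  old={}  +wl: 

Least fixpoint reached:
  node 0: {1,4}
  node 1: {1,4}
  node 2: {4}

3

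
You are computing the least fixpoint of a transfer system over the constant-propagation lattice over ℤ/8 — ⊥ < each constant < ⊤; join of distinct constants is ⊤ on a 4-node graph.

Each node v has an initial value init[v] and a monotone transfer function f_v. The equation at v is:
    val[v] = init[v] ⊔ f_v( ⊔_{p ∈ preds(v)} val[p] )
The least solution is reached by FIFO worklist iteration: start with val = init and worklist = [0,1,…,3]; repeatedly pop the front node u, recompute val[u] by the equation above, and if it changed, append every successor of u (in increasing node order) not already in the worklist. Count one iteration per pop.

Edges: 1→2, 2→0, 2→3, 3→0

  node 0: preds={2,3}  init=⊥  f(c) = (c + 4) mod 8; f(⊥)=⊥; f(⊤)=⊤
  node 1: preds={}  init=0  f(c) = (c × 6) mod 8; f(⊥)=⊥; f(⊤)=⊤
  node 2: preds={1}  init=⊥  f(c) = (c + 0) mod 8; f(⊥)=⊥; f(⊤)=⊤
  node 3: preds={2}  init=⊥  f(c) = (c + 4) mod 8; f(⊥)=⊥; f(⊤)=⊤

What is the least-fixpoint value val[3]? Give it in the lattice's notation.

Worklist (5 pops):
  #1 pop 0: in=⊥ → ⊥ (no change)
  #2 pop 1: in=⊥ → 0 (no change)
  #3 pop 2: in=0 → 0 (was ⊥); enqueue [0]
  #4 pop 3: in=0 → 4 (was ⊥); enqueue []
  #5 pop 0: in=⊤ → ⊤ (was ⊥); enqueue []

Fixpoint:
  val[0] = ⊤
  val[1] = 0
  val[2] = 0
  val[3] = 4

4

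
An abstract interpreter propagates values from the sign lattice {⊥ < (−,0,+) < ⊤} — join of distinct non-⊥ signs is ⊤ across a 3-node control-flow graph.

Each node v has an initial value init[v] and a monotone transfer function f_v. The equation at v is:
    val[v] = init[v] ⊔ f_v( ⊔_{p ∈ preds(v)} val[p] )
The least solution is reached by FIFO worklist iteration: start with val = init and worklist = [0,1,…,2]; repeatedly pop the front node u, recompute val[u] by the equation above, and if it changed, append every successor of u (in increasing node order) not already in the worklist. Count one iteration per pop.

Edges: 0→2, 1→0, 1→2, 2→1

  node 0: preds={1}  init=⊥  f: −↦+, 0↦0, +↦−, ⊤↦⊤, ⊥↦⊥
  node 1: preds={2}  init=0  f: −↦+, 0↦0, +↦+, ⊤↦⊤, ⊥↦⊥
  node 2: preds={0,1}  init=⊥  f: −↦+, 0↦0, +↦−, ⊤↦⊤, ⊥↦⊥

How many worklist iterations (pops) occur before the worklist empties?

Iteration log — 4 steps:
  step 1. node 0  ⊔preds=0  new=0  old=⊥  +wl: 
  step 2. node 1  ⊔preds=⊥  new=0  stable
  step 3. node 2  ⊔preds=0  new=0  old=⊥  +wl: 1
  step 4. node 1  ⊔preds=0  new=0  stable

Least fixpoint reached:
  node 0: 0
  node 1: 0
  node 2: 0

4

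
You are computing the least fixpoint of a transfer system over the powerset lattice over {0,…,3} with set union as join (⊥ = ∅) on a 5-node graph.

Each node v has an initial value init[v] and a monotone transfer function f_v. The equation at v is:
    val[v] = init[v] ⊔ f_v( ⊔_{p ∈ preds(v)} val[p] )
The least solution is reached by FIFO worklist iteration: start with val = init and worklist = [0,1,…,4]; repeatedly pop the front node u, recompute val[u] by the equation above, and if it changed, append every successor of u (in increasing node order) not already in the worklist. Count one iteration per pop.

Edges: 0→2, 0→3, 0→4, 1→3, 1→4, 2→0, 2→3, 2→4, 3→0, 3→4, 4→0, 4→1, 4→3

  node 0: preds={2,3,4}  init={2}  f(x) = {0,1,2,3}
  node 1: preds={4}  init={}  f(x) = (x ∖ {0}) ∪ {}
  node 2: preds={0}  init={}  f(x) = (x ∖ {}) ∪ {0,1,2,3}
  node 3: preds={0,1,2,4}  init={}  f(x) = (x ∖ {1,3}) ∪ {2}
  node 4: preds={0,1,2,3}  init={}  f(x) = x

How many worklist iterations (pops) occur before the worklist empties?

Iteration log — 9 steps:
  step 1. node 0  ⊔preds={}  new={0,1,2,3}  old={2}  +wl: 
  step 2. node 1  ⊔preds={}  new={}  stable
  step 3. node 2  ⊔preds={0,1,2,3}  new={0,1,2,3}  old={}  +wl: 0
  step 4. node 3  ⊔preds={0,1,2,3}  new={0,2}  old={}  +wl: 
  step 5. node 4  ⊔preds={0,1,2,3}  new={0,1,2,3}  old={}  +wl: 1,3
  step 6. node 0  ⊔preds={0,1,2,3}  new={0,1,2,3}  stable
  step 7. node 1  ⊔preds={0,1,2,3}  new={1,2,3}  old={}  +wl: 4
  step 8. node 3  ⊔preds={0,1,2,3}  new={0,2}  stable
  step 9. node 4  ⊔preds={0,1,2,3}  new={0,1,2,3}  stable

Least fixpoint reached:
  node 0: {0,1,2,3}
  node 1: {1,2,3}
  node 2: {0,1,2,3}
  node 3: {0,2}
  node 4: {0,1,2,3}

9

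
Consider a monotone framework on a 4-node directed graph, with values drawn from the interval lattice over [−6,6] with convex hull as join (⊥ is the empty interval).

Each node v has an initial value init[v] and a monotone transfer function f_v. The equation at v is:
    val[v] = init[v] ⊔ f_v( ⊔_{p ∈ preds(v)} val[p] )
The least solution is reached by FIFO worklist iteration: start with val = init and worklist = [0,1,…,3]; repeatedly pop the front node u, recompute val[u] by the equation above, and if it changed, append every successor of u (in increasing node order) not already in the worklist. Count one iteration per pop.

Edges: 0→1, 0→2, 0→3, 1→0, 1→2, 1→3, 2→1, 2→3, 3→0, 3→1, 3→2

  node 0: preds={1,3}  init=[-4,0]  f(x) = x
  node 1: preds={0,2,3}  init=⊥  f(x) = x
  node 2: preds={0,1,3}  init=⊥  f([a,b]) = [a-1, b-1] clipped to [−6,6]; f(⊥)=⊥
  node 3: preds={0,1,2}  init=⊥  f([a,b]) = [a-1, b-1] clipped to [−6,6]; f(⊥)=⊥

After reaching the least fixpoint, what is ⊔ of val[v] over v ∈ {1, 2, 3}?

Worklist (10 pops):
  #1 pop 0: in=⊥ → [-4,0] (no change)
  #2 pop 1: in=[-4,0] → [-4,0] (was ⊥); enqueue [0]
  #3 pop 2: in=[-4,0] → [-5,-1] (was ⊥); enqueue [1]
  #4 pop 3: in=[-5,0] → [-6,-1] (was ⊥); enqueue [2]
  #5 pop 0: in=[-6,0] → [-6,0] (was [-4,0]); enqueue [3]
  #6 pop 1: in=[-6,0] → [-6,0] (was [-4,0]); enqueue [0]
  #7 pop 2: in=[-6,0] → [-6,-1] (was [-5,-1]); enqueue [1]
  #8 pop 3: in=[-6,0] → [-6,-1] (no change)
  #9 pop 0: in=[-6,0] → [-6,0] (no change)
  #10 pop 1: in=[-6,0] → [-6,0] (no change)

Fixpoint:
  val[0] = [-6,0]
  val[1] = [-6,0]
  val[2] = [-6,-1]
  val[3] = [-6,-1]

[-6,0]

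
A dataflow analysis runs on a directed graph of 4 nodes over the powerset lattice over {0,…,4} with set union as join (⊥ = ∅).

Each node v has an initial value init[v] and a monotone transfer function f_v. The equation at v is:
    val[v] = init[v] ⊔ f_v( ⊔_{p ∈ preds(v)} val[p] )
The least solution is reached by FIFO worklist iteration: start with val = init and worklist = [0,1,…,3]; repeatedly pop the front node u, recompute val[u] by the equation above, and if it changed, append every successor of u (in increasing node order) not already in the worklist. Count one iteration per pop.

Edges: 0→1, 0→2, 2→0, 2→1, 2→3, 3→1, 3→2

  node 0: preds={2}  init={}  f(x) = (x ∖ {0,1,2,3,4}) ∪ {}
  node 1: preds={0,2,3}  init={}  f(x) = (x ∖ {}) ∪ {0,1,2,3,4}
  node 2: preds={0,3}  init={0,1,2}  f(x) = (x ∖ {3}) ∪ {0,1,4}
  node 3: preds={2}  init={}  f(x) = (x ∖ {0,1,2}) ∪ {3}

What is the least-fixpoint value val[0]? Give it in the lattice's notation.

{}

Worklist (7 pops):
  #1 pop 0: in={0,1,2} → {} (no change)
  #2 pop 1: in={0,1,2} → {0,1,2,3,4} (was {}); enqueue []
  #3 pop 2: in={} → {0,1,2,4} (was {0,1,2}); enqueue [0,1]
  #4 pop 3: in={0,1,2,4} → {3,4} (was {}); enqueue [2]
  #5 pop 0: in={0,1,2,4} → {} (no change)
  #6 pop 1: in={0,1,2,3,4} → {0,1,2,3,4} (no change)
  #7 pop 2: in={3,4} → {0,1,2,4} (no change)

Fixpoint:
  val[0] = {}
  val[1] = {0,1,2,3,4}
  val[2] = {0,1,2,4}
  val[3] = {3,4}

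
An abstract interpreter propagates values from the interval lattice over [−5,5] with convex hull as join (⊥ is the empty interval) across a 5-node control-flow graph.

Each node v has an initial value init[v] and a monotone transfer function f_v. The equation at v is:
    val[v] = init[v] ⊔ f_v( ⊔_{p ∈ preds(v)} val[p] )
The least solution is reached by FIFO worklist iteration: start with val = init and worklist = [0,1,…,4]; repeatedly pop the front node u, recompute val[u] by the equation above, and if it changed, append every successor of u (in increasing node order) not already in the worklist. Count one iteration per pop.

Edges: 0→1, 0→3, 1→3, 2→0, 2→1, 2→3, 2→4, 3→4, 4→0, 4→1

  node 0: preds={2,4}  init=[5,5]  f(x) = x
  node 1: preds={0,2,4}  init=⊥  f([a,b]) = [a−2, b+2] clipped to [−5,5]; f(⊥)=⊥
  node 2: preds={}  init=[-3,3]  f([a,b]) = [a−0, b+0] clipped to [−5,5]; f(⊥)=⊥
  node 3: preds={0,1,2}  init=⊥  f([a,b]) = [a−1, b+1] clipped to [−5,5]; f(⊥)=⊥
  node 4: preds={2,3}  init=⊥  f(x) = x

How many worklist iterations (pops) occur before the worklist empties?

Worklist (8 pops):
  #1 pop 0: in=[-3,3] → [-3,5] (was [5,5]); enqueue []
  #2 pop 1: in=[-3,5] → [-5,5] (was ⊥); enqueue []
  #3 pop 2: in=⊥ → [-3,3] (no change)
  #4 pop 3: in=[-5,5] → [-5,5] (was ⊥); enqueue []
  #5 pop 4: in=[-5,5] → [-5,5] (was ⊥); enqueue [0,1]
  #6 pop 0: in=[-5,5] → [-5,5] (was [-3,5]); enqueue [3]
  #7 pop 1: in=[-5,5] → [-5,5] (no change)
  #8 pop 3: in=[-5,5] → [-5,5] (no change)

Fixpoint:
  val[0] = [-5,5]
  val[1] = [-5,5]
  val[2] = [-3,3]
  val[3] = [-5,5]
  val[4] = [-5,5]

8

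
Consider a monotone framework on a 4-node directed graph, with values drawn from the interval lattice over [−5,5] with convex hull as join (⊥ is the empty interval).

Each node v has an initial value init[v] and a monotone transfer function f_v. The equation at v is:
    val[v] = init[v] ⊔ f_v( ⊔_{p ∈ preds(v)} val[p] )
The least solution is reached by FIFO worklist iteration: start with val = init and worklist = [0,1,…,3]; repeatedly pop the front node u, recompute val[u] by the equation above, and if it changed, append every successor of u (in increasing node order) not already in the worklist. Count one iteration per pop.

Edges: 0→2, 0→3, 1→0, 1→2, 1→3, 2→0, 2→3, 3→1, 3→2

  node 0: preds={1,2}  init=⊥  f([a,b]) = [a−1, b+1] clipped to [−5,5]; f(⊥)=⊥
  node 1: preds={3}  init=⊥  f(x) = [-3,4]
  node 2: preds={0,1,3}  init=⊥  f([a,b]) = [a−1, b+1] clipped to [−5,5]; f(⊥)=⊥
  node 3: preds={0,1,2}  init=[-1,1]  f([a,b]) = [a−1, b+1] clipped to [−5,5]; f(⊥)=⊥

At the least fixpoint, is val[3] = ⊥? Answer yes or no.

no

Worklist (9 pops):
  #1 pop 0: in=⊥ → ⊥ (no change)
  #2 pop 1: in=[-1,1] → [-3,4] (was ⊥); enqueue [0]
  #3 pop 2: in=[-3,4] → [-4,5] (was ⊥); enqueue []
  #4 pop 3: in=[-4,5] → [-5,5] (was [-1,1]); enqueue [1,2]
  #5 pop 0: in=[-4,5] → [-5,5] (was ⊥); enqueue [3]
  #6 pop 1: in=[-5,5] → [-3,4] (no change)
  #7 pop 2: in=[-5,5] → [-5,5] (was [-4,5]); enqueue [0]
  #8 pop 3: in=[-5,5] → [-5,5] (no change)
  #9 pop 0: in=[-5,5] → [-5,5] (no change)

Fixpoint:
  val[0] = [-5,5]
  val[1] = [-3,4]
  val[2] = [-5,5]
  val[3] = [-5,5]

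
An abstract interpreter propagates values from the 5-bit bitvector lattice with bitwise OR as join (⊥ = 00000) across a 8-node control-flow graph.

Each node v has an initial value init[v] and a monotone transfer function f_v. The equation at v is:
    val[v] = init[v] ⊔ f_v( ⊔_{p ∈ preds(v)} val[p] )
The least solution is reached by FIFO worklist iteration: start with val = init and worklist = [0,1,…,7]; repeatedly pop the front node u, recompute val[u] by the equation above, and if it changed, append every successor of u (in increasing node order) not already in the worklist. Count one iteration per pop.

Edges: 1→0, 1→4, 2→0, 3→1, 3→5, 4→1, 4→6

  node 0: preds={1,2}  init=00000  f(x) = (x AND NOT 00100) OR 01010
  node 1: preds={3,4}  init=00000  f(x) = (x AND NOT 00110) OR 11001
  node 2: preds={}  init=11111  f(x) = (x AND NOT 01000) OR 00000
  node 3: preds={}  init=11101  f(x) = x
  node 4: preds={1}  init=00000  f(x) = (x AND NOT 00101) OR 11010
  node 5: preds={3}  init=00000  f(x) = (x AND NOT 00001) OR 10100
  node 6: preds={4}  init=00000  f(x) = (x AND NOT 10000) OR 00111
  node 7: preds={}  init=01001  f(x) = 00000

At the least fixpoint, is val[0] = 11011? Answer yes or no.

yes

Iteration log — 10 steps:
  step 1. node 0  ⊔preds=11111  new=11011  old=00000  +wl: 
  step 2. node 1  ⊔preds=11101  new=11001  old=00000  +wl: 0
  step 3. node 2  ⊔preds=00000  new=11111  stable
  step 4. node 3  ⊔preds=00000  new=11101  stable
  step 5. node 4  ⊔preds=11001  new=11010  old=00000  +wl: 1
  step 6. node 5  ⊔preds=11101  new=11100  old=00000  +wl: 
  step 7. node 6  ⊔preds=11010  new=01111  old=00000  +wl: 
  step 8. node 7  ⊔preds=00000  new=01001  stable
  step 9. node 0  ⊔preds=11111  new=11011  stable
  step 10. node 1  ⊔preds=11111  new=11001  stable

Least fixpoint reached:
  node 0: 11011
  node 1: 11001
  node 2: 11111
  node 3: 11101
  node 4: 11010
  node 5: 11100
  node 6: 01111
  node 7: 01001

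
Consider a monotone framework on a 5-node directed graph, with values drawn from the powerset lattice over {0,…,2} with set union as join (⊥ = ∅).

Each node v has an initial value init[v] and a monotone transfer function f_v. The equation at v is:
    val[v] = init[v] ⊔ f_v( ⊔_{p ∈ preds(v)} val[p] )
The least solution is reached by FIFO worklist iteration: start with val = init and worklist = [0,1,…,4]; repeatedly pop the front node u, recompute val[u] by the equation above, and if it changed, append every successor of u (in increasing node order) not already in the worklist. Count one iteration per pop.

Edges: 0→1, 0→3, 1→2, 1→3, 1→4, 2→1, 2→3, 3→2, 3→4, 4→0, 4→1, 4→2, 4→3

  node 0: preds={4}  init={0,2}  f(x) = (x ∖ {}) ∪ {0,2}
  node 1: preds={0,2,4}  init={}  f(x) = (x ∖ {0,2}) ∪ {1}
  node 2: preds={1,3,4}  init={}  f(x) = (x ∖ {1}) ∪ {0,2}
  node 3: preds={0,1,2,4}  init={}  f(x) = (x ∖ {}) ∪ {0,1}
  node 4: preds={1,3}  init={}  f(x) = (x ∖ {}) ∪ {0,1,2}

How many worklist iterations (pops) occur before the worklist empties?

Iteration log — 10 steps:
  step 1. node 0  ⊔preds={}  new={0,2}  stable
  step 2. node 1  ⊔preds={0,2}  new={1}  old={}  +wl: 
  step 3. node 2  ⊔preds={1}  new={0,2}  old={}  +wl: 1
  step 4. node 3  ⊔preds={0,1,2}  new={0,1,2}  old={}  +wl: 2
  step 5. node 4  ⊔preds={0,1,2}  new={0,1,2}  old={}  +wl: 0,3
  step 6. node 1  ⊔preds={0,1,2}  new={1}  stable
  step 7. node 2  ⊔preds={0,1,2}  new={0,2}  stable
  step 8. node 0  ⊔preds={0,1,2}  new={0,1,2}  old={0,2}  +wl: 1
  step 9. node 3  ⊔preds={0,1,2}  new={0,1,2}  stable
  step 10. node 1  ⊔preds={0,1,2}  new={1}  stable

Least fixpoint reached:
  node 0: {0,1,2}
  node 1: {1}
  node 2: {0,2}
  node 3: {0,1,2}
  node 4: {0,1,2}

10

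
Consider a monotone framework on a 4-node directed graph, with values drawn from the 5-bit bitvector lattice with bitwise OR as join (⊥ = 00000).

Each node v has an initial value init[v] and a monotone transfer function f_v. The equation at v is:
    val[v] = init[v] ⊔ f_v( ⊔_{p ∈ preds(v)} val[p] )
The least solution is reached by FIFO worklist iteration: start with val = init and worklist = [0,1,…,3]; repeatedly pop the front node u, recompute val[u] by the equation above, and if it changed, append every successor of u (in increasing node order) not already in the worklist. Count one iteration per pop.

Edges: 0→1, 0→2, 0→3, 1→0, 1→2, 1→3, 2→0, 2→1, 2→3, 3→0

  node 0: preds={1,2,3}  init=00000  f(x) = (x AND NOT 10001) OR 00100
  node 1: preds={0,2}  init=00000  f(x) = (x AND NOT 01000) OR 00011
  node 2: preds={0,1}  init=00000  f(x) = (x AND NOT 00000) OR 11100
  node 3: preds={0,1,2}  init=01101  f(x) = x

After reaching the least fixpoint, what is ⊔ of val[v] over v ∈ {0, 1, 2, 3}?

11111

Worklist (9 pops):
  #1 pop 0: in=01101 → 01100 (was 00000); enqueue []
  #2 pop 1: in=01100 → 00111 (was 00000); enqueue [0]
  #3 pop 2: in=01111 → 11111 (was 00000); enqueue [1]
  #4 pop 3: in=11111 → 11111 (was 01101); enqueue []
  #5 pop 0: in=11111 → 01110 (was 01100); enqueue [2,3]
  #6 pop 1: in=11111 → 10111 (was 00111); enqueue [0]
  #7 pop 2: in=11111 → 11111 (no change)
  #8 pop 3: in=11111 → 11111 (no change)
  #9 pop 0: in=11111 → 01110 (no change)

Fixpoint:
  val[0] = 01110
  val[1] = 10111
  val[2] = 11111
  val[3] = 11111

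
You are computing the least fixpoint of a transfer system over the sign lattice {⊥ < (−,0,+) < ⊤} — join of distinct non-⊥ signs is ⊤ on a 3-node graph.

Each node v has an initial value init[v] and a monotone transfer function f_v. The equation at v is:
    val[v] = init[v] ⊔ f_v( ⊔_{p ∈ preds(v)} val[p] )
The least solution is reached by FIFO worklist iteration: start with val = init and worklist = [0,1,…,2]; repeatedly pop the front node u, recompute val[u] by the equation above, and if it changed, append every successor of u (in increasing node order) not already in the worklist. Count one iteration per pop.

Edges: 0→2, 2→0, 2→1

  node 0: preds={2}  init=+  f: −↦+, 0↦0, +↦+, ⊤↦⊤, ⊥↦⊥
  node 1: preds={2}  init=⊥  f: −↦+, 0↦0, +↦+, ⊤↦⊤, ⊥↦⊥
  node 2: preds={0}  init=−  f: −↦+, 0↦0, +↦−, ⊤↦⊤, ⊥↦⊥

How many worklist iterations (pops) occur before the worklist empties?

3

Worklist (3 pops):
  #1 pop 0: in=− → + (no change)
  #2 pop 1: in=− → + (was ⊥); enqueue []
  #3 pop 2: in=+ → − (no change)

Fixpoint:
  val[0] = +
  val[1] = +
  val[2] = −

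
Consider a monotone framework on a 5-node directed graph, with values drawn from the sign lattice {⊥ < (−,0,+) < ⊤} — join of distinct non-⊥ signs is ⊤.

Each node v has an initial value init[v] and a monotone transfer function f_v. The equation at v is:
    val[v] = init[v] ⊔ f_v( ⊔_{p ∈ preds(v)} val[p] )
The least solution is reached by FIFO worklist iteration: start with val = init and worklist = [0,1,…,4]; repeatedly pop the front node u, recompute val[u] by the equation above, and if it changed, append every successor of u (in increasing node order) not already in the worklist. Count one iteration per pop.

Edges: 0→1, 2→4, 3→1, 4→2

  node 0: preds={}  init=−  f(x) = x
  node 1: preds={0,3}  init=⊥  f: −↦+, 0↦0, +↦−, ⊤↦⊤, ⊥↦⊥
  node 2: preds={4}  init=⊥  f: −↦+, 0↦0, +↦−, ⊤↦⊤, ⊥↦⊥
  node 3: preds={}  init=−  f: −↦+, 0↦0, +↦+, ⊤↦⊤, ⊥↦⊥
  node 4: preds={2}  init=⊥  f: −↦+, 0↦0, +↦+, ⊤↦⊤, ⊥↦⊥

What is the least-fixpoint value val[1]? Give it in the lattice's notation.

+

Trace (5 dequeues):
  [1] u=0 | in ⊥ | out − | ==
  [2] u=1 | in − | out + | prev ⊥ | push {}
  [3] u=2 | in ⊥ | out ⊥ | ==
  [4] u=3 | in ⊥ | out − | ==
  [5] u=4 | in ⊥ | out ⊥ | ==

Converged values:
  [0] −
  [1] +
  [2] ⊥
  [3] −
  [4] ⊥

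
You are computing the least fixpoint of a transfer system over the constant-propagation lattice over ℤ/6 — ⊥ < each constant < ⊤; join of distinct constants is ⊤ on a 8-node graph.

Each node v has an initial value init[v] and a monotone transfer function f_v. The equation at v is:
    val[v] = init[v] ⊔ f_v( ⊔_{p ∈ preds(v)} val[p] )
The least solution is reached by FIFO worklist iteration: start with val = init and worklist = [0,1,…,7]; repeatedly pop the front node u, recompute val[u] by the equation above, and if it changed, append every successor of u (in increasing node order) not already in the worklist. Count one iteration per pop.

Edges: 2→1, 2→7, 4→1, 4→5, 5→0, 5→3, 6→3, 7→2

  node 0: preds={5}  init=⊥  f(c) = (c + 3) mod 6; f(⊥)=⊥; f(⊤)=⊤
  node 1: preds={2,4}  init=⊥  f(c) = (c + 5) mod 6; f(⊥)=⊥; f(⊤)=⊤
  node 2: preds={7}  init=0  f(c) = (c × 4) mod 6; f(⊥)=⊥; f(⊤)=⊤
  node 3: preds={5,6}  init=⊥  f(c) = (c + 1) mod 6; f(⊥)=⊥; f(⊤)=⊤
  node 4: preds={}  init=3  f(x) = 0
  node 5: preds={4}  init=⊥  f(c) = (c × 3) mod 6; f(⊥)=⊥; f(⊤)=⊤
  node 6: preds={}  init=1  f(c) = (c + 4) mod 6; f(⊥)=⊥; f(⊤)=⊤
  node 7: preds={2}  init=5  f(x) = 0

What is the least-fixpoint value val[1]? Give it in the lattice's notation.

Trace (12 dequeues):
  [1] u=0 | in ⊥ | out ⊥ | ==
  [2] u=1 | in ⊤ | out ⊤ | prev ⊥ | push {}
  [3] u=2 | in 5 | out ⊤ | prev 0 | push {1}
  [4] u=3 | in 1 | out 2 | prev ⊥ | push {}
  [5] u=4 | in ⊥ | out ⊤ | prev 3 | push {}
  [6] u=5 | in ⊤ | out ⊤ | prev ⊥ | push {0,3}
  [7] u=6 | in ⊥ | out 1 | ==
  [8] u=7 | in ⊤ | out ⊤ | prev 5 | push {2}
  [9] u=1 | in ⊤ | out ⊤ | ==
  [10] u=0 | in ⊤ | out ⊤ | prev ⊥ | push {}
  [11] u=3 | in ⊤ | out ⊤ | prev 2 | push {}
  [12] u=2 | in ⊤ | out ⊤ | ==

Converged values:
  [0] ⊤
  [1] ⊤
  [2] ⊤
  [3] ⊤
  [4] ⊤
  [5] ⊤
  [6] 1
  [7] ⊤

⊤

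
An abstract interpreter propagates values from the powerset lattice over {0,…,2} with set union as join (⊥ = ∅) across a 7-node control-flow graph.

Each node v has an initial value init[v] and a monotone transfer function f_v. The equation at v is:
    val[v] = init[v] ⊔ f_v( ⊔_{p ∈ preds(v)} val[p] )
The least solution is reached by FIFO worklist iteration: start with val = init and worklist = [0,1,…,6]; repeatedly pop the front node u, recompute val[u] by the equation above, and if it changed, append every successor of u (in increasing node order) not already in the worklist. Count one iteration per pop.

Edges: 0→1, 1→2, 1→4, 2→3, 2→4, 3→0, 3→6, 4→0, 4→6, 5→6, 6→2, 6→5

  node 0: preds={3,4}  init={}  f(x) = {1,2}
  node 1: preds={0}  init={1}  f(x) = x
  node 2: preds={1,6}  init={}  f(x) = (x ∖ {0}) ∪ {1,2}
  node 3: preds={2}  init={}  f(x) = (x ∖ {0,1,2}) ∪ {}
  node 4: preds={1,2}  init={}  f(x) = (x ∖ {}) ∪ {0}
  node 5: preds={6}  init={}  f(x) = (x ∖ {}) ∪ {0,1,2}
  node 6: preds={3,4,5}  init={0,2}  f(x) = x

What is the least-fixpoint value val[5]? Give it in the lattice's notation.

{0,1,2}

Iteration log — 10 steps:
  step 1. node 0  ⊔preds={}  new={1,2}  old={}  +wl: 
  step 2. node 1  ⊔preds={1,2}  new={1,2}  old={1}  +wl: 
  step 3. node 2  ⊔preds={0,1,2}  new={1,2}  old={}  +wl: 
  step 4. node 3  ⊔preds={1,2}  new={}  stable
  step 5. node 4  ⊔preds={1,2}  new={0,1,2}  old={}  +wl: 0
  step 6. node 5  ⊔preds={0,2}  new={0,1,2}  old={}  +wl: 
  step 7. node 6  ⊔preds={0,1,2}  new={0,1,2}  old={0,2}  +wl: 2,5
  step 8. node 0  ⊔preds={0,1,2}  new={1,2}  stable
  step 9. node 2  ⊔preds={0,1,2}  new={1,2}  stable
  step 10. node 5  ⊔preds={0,1,2}  new={0,1,2}  stable

Least fixpoint reached:
  node 0: {1,2}
  node 1: {1,2}
  node 2: {1,2}
  node 3: {}
  node 4: {0,1,2}
  node 5: {0,1,2}
  node 6: {0,1,2}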